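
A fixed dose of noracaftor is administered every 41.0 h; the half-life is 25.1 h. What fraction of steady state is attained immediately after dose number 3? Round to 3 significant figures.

k = ln 2 / 25.1 = 0.02762 h⁻¹
f_n = 1 − e^(−nkτ) = 1 − e^(−3 × 0.02762 × 41.0) = 1 − e^(−3.397) = 1 − 0.03348 ≈ 0.967

0.967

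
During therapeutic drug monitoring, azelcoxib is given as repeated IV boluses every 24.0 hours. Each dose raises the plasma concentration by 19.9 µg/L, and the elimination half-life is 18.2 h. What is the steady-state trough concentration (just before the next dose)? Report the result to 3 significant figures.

13.3 µg/L

k = ln 2 / 18.2 = 0.03809 h⁻¹
Fraction remaining after one interval: e^(−kτ) = e^(−0.03809 × 24.0) = 0.4009
R = 1 / (1 − 0.4009) = 1.669
Css,max = 19.9 × 1.669 = 33.22 µg/L
Css,min = Css,max × e^(−kτ) = 33.22 × 0.4009 ≈ 13.3 µg/L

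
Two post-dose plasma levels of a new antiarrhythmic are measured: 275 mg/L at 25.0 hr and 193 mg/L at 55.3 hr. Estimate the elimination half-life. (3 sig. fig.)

59.3 hours

k = ln(C₁/C₂) / (t₂ − t₁) = ln(275/193) / (55.3 − 25.0)
  = 0.3541 / 30.30 = 0.01169 hr⁻¹
t½ = ln 2 / k = ln 2 / 0.01169 ≈ 59.3 hours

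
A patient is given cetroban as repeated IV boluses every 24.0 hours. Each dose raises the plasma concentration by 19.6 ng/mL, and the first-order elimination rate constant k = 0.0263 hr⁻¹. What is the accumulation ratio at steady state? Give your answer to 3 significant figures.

Fraction remaining after one interval: e^(−kτ) = e^(−0.02630 × 24.0) = 0.5320
R = 1 / (1 − 0.5320) = 1 / 0.4680 ≈ 2.14

2.14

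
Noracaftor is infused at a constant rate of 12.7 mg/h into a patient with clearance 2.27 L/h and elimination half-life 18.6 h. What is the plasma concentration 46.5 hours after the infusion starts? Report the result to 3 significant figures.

4.61 mg/L

Css = rate / CL = 12.7 / 2.27 = 5.595 mg/L
k = ln 2 / 18.6 = 0.03727 h⁻¹
C(t) = Css (1 − e^(−kt)) = 5.595 × (1 − e^(−1.733)) = 5.595 × 0.8232 ≈ 4.61 mg/L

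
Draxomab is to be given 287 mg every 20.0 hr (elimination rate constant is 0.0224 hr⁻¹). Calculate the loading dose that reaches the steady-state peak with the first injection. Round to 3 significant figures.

795 mg

Accumulation ratio R = 1 / (1 − e^(−kτ)) = 1 / (1 − e^(−0.02240×20.0)) = 1 / (1 − 0.6389) = 2.769
Loading dose = maintenance dose × R = 287 × 2.769 ≈ 795 mg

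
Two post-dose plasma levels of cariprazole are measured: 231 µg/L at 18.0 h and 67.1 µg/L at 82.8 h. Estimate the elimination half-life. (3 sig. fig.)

k = ln(C₁/C₂) / (t₂ − t₁) = ln(231/67.1) / (82.8 − 18.0)
  = 1.236 / 64.80 = 0.01908 h⁻¹
t½ = ln 2 / k = ln 2 / 0.01908 ≈ 36.3 hours

36.3 hours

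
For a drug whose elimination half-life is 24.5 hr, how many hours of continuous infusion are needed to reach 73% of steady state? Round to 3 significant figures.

k = ln 2 / 24.5 = 0.02829 hr⁻¹
f = 1 − e^(−kt)  ⇒  t = −ln(1 − f) / k
t = −ln(1 − 0.73) / 0.02829 = 1.309 / 0.02829 ≈ 46.3 hours

46.3 hours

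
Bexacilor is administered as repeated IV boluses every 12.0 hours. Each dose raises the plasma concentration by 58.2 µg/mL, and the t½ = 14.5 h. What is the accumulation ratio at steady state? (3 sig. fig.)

k = ln 2 / 14.5 = 0.04780 h⁻¹
Fraction remaining after one interval: e^(−kτ) = e^(−0.04780 × 12.0) = 0.5635
R = 1 / (1 − 0.5635) = 1 / 0.4365 ≈ 2.29

2.29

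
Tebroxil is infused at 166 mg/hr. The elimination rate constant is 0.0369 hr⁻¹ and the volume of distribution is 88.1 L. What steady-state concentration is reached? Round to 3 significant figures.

51.1 mg/L

CL = k · V = 0.0369 × 88.1 = 3.251 L/hr
Css = rate / CL = 166 / 3.251 ≈ 51.1 mg/L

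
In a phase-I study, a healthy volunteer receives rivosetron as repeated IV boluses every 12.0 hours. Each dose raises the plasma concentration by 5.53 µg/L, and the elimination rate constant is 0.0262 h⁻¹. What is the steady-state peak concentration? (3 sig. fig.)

Fraction remaining after one interval: e^(−kτ) = e^(−0.02620 × 12.0) = 0.7302
R = 1 / (1 − 0.7302) = 3.707
Css,max = 5.53 × 3.707 ≈ 20.5 µg/L

20.5 µg/L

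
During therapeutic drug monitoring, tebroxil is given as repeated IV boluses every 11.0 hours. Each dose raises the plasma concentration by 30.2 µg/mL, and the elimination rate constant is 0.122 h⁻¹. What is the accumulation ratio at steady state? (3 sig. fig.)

Fraction remaining after one interval: e^(−kτ) = e^(−0.1220 × 11.0) = 0.2613
R = 1 / (1 − 0.2613) = 1 / 0.7387 ≈ 1.35

1.35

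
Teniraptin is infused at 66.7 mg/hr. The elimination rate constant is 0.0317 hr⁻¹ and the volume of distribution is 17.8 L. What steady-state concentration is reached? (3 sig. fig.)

118 µg/mL

CL = k · V = 0.0317 × 17.8 = 0.5643 L/hr
Css = rate / CL = 66.7 / 0.5643 ≈ 118 µg/mL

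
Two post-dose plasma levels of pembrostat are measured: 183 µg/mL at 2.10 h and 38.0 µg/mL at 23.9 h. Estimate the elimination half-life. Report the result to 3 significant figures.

9.61 hours

k = ln(C₁/C₂) / (t₂ − t₁) = ln(183/38.0) / (23.9 − 2.10)
  = 1.572 / 21.80 = 0.07211 h⁻¹
t½ = ln 2 / k = ln 2 / 0.07211 ≈ 9.61 hours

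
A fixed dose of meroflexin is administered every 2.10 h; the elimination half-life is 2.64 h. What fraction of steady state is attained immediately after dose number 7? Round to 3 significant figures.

0.979

k = ln 2 / 2.64 = 0.2626 h⁻¹
f_n = 1 − e^(−nkτ) = 1 − e^(−7 × 0.2626 × 2.10) = 1 − e^(−3.860) = 1 − 0.02108 ≈ 0.979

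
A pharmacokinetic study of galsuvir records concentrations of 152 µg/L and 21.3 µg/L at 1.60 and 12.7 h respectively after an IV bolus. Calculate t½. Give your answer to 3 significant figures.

3.92 hours

k = ln(C₁/C₂) / (t₂ − t₁) = ln(152/21.3) / (12.7 − 1.60)
  = 1.965 / 11.10 = 0.1770 h⁻¹
t½ = ln 2 / k = ln 2 / 0.1770 ≈ 3.92 hours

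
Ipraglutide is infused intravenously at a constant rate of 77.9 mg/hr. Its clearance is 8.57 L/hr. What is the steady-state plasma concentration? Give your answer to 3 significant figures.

Css = infusion rate / CL = 77.9 / 8.57 ≈ 9.09 mg/L

9.09 mg/L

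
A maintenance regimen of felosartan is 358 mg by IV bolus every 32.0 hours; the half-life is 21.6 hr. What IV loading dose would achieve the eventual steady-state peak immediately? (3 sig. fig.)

558 mg

k = ln 2 / 21.6 = 0.03209 hr⁻¹
Accumulation ratio R = 1 / (1 − e^(−kτ)) = 1 / (1 − e^(−0.03209×32.0)) = 1 / (1 − 0.3581) = 1.558
Loading dose = maintenance dose × R = 358 × 1.558 ≈ 558 mg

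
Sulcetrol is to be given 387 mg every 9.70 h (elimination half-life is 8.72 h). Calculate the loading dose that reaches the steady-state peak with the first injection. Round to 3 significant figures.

720 mg

k = ln 2 / 8.72 = 0.07949 h⁻¹
Accumulation ratio R = 1 / (1 − e^(−kτ)) = 1 / (1 − e^(−0.07949×9.70)) = 1 / (1 − 0.4625) = 1.861
Loading dose = maintenance dose × R = 387 × 1.861 ≈ 720 mg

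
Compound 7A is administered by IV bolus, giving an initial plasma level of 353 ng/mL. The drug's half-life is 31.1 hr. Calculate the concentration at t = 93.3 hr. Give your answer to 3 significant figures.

44.1 ng/mL

k = ln 2 / 31.1 = 0.02229 hr⁻¹
C(t) = C₀ e^(−kt) = 353 × e^(−0.02229 × 93.3) = 353 × e^(−2.079) = 353 × 0.1250 ≈ 44.1 ng/mL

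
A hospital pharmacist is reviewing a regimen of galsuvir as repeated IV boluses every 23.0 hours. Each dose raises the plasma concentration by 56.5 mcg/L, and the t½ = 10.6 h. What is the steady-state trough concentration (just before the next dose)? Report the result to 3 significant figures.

16.1 mcg/L

k = ln 2 / 10.6 = 0.06539 h⁻¹
Fraction remaining after one interval: e^(−kτ) = e^(−0.06539 × 23.0) = 0.2222
R = 1 / (1 − 0.2222) = 1.286
Css,max = 56.5 × 1.286 = 72.64 mcg/L
Css,min = Css,max × e^(−kτ) = 72.64 × 0.2222 ≈ 16.1 mcg/L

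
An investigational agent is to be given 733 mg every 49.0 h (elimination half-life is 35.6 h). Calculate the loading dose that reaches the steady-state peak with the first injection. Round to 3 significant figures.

k = ln 2 / 35.6 = 0.01947 h⁻¹
Accumulation ratio R = 1 / (1 − e^(−kτ)) = 1 / (1 − e^(−0.01947×49.0)) = 1 / (1 − 0.3852) = 1.626
Loading dose = maintenance dose × R = 733 × 1.626 ≈ 1190 mg

1190 mg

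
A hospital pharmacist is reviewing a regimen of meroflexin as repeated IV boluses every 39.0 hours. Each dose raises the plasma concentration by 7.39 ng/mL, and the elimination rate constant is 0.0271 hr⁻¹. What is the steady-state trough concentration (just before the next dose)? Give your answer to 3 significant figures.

Fraction remaining after one interval: e^(−kτ) = e^(−0.02710 × 39.0) = 0.3475
R = 1 / (1 − 0.3475) = 1.533
Css,max = 7.39 × 1.533 = 11.33 ng/mL
Css,min = Css,max × e^(−kτ) = 11.33 × 0.3475 ≈ 3.94 ng/mL

3.94 ng/mL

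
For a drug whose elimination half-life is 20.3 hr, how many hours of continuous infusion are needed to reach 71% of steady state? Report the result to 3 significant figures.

k = ln 2 / 20.3 = 0.03415 hr⁻¹
f = 1 − e^(−kt)  ⇒  t = −ln(1 − f) / k
t = −ln(1 − 0.71) / 0.03415 = 1.238 / 0.03415 ≈ 36.3 hours

36.3 hours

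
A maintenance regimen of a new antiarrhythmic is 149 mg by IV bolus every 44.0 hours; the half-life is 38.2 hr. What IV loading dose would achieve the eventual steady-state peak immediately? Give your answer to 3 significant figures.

271 mg

k = ln 2 / 38.2 = 0.01815 hr⁻¹
Accumulation ratio R = 1 / (1 − e^(−kτ)) = 1 / (1 − e^(−0.01815×44.0)) = 1 / (1 − 0.4501) = 1.818
Loading dose = maintenance dose × R = 149 × 1.818 ≈ 271 mg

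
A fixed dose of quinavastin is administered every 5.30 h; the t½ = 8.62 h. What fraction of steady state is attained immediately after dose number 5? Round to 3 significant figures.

0.881

k = ln 2 / 8.62 = 0.08041 h⁻¹
f_n = 1 − e^(−nkτ) = 1 − e^(−5 × 0.08041 × 5.30) = 1 − e^(−2.131) = 1 − 0.1187 ≈ 0.881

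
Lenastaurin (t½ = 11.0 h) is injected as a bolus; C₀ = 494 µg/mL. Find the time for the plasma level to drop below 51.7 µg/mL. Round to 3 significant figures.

35.8 hours

k = ln 2 / 11.0 = 0.06301 h⁻¹
C(t) = C₀ e^(−kt)  ⇒  t = ln(C₀/C) / k
t = ln(494/51.7) / 0.06301 = 2.257 / 0.06301 ≈ 35.8 hours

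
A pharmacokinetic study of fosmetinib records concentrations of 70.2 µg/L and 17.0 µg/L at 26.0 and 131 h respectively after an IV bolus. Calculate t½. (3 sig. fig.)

k = ln(C₁/C₂) / (t₂ − t₁) = ln(70.2/17.0) / (131 − 26.0)
  = 1.418 / 105.0 = 0.01351 h⁻¹
t½ = ln 2 / k = ln 2 / 0.01351 ≈ 51.3 hours

51.3 hours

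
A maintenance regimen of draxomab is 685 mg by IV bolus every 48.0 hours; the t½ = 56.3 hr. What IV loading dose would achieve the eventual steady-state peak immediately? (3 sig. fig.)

1540 mg

k = ln 2 / 56.3 = 0.01231 hr⁻¹
Accumulation ratio R = 1 / (1 − e^(−kτ)) = 1 / (1 − e^(−0.01231×48.0)) = 1 / (1 − 0.5538) = 2.241
Loading dose = maintenance dose × R = 685 × 2.241 ≈ 1540 mg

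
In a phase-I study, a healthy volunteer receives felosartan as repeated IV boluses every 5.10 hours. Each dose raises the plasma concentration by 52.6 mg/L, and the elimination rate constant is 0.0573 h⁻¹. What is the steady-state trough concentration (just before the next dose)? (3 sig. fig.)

Fraction remaining after one interval: e^(−kτ) = e^(−0.05730 × 5.10) = 0.7466
R = 1 / (1 − 0.7466) = 3.946
Css,max = 52.6 × 3.946 = 207.6 mg/L
Css,min = Css,max × e^(−kτ) = 207.6 × 0.7466 ≈ 155 mg/L

155 mg/L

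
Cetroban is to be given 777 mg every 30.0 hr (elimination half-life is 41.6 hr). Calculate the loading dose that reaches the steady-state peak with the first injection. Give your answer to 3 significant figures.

k = ln 2 / 41.6 = 0.01666 hr⁻¹
Accumulation ratio R = 1 / (1 − e^(−kτ)) = 1 / (1 − e^(−0.01666×30.0)) = 1 / (1 − 0.6066) = 2.542
Loading dose = maintenance dose × R = 777 × 2.542 ≈ 1980 mg

1980 mg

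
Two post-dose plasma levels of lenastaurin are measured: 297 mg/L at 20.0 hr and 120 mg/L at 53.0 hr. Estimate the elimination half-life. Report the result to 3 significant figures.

25.2 hours

k = ln(C₁/C₂) / (t₂ − t₁) = ln(297/120) / (53.0 − 20.0)
  = 0.9062 / 33.00 = 0.02746 hr⁻¹
t½ = ln 2 / k = ln 2 / 0.02746 ≈ 25.2 hours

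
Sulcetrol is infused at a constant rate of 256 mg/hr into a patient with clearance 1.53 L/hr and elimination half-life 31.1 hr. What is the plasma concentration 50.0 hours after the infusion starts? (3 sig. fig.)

112 µg/mL

Css = rate / CL = 256 / 1.53 = 167.3 µg/mL
k = ln 2 / 31.1 = 0.02229 hr⁻¹
C(t) = Css (1 − e^(−kt)) = 167.3 × (1 − e^(−1.114)) = 167.3 × 0.6719 ≈ 112 µg/mL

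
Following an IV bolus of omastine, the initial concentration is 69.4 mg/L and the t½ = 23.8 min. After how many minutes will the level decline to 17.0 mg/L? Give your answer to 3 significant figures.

k = ln 2 / 23.8 = 0.02912 min⁻¹
C(t) = C₀ e^(−kt)  ⇒  t = ln(C₀/C) / k
t = ln(69.4/17.0) / 0.02912 = 1.407 / 0.02912 ≈ 48.3 minutes

48.3 minutes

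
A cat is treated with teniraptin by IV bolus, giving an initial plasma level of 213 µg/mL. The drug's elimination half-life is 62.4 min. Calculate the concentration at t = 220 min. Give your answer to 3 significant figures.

k = ln 2 / 62.4 = 0.01111 min⁻¹
C(t) = C₀ e^(−kt) = 213 × e^(−0.01111 × 220) = 213 × e^(−2.444) = 213 × 0.08683 ≈ 18.5 µg/mL

18.5 µg/mL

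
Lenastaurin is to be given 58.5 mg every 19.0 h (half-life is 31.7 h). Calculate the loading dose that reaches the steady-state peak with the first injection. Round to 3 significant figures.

k = ln 2 / 31.7 = 0.02187 h⁻¹
Accumulation ratio R = 1 / (1 − e^(−kτ)) = 1 / (1 − e^(−0.02187×19.0)) = 1 / (1 − 0.6600) = 2.942
Loading dose = maintenance dose × R = 58.5 × 2.942 ≈ 172 mg

172 mg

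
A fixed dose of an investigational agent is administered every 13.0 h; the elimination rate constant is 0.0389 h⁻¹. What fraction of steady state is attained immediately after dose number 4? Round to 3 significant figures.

0.868

f_n = 1 − e^(−nkτ) = 1 − e^(−4 × 0.03890 × 13.0) = 1 − e^(−2.023) = 1 − 0.1323 ≈ 0.868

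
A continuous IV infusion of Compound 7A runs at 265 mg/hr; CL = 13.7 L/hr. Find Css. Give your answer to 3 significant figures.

19.3 µg/mL

Css = infusion rate / CL = 265 / 13.7 ≈ 19.3 µg/mL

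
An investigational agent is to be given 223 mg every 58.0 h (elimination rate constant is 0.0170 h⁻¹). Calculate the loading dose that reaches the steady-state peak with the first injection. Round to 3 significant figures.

356 mg

Accumulation ratio R = 1 / (1 − e^(−kτ)) = 1 / (1 − e^(−0.01700×58.0)) = 1 / (1 − 0.3731) = 1.595
Loading dose = maintenance dose × R = 223 × 1.595 ≈ 356 mg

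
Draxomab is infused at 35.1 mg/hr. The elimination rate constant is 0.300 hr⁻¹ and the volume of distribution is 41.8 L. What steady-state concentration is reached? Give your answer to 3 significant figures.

2.80 µg/mL

CL = k · V = 0.300 × 41.8 = 12.54 L/hr
Css = rate / CL = 35.1 / 12.54 ≈ 2.80 µg/mL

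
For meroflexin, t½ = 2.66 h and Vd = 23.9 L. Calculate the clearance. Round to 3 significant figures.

k = ln 2 / t½ = ln 2 / 2.66 = 0.2606 h⁻¹
CL = k · V = 0.2606 × 23.9 ≈ 6.23 L/h

6.23 L/h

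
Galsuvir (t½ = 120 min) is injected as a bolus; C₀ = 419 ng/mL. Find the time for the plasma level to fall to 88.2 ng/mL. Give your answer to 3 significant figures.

270 minutes

k = ln 2 / 120 = 0.005776 min⁻¹
C(t) = C₀ e^(−kt)  ⇒  t = ln(C₀/C) / k
t = ln(419/88.2) / 0.005776 = 1.558 / 0.005776 ≈ 270 minutes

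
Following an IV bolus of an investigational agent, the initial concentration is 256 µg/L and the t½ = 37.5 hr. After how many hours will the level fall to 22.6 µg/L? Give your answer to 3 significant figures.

k = ln 2 / 37.5 = 0.01848 hr⁻¹
C(t) = C₀ e^(−kt)  ⇒  t = ln(C₀/C) / k
t = ln(256/22.6) / 0.01848 = 2.427 / 0.01848 ≈ 131 hours

131 hours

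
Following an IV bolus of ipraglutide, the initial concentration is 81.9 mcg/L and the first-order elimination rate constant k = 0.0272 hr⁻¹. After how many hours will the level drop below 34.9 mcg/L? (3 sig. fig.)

31.4 hours

C(t) = C₀ e^(−kt)  ⇒  t = ln(C₀/C) / k
t = ln(81.9/34.9) / 0.02720 = 0.8530 / 0.02720 ≈ 31.4 hours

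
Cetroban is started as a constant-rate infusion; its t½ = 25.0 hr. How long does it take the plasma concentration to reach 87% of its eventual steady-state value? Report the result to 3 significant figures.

k = ln 2 / 25.0 = 0.02773 hr⁻¹
f = 1 − e^(−kt)  ⇒  t = −ln(1 − f) / k
t = −ln(1 − 0.87) / 0.02773 = 2.040 / 0.02773 ≈ 73.6 hours

73.6 hours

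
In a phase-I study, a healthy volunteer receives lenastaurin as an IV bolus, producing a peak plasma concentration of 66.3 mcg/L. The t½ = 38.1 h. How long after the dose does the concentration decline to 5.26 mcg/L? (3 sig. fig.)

k = ln 2 / 38.1 = 0.01819 h⁻¹
C(t) = C₀ e^(−kt)  ⇒  t = ln(C₀/C) / k
t = ln(66.3/5.26) / 0.01819 = 2.534 / 0.01819 ≈ 139 hours

139 hours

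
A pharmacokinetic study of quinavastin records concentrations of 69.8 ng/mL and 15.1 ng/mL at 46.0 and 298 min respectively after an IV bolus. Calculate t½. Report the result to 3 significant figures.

k = ln(C₁/C₂) / (t₂ − t₁) = ln(69.8/15.1) / (298 − 46.0)
  = 1.531 / 252.0 = 0.006075 min⁻¹
t½ = ln 2 / k = ln 2 / 0.006075 ≈ 114 minutes

114 minutes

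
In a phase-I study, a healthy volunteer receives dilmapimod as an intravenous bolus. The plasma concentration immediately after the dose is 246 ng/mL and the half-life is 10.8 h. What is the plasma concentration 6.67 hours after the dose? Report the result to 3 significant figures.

k = ln 2 / 10.8 = 0.06418 h⁻¹
C(t) = C₀ e^(−kt) = 246 × e^(−0.06418 × 6.67) = 246 × e^(−0.4281) = 246 × 0.6518 ≈ 160 ng/mL

160 ng/mL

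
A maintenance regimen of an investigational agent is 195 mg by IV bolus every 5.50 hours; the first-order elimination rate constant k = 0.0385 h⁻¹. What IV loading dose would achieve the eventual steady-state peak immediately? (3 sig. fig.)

Accumulation ratio R = 1 / (1 − e^(−kτ)) = 1 / (1 − e^(−0.03850×5.50)) = 1 / (1 − 0.8092) = 5.240
Loading dose = maintenance dose × R = 195 × 5.240 ≈ 1020 mg

1020 mg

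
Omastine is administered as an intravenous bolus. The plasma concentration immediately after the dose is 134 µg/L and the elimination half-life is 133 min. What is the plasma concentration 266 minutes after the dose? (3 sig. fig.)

k = ln 2 / 133 = 0.005212 min⁻¹
C(t) = C₀ e^(−kt) = 134 × e^(−0.005212 × 266) = 134 × e^(−1.386) = 134 × 0.2500 ≈ 33.5 µg/L

33.5 µg/L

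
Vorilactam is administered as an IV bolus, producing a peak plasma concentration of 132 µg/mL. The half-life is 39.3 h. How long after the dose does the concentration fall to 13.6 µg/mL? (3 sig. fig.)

129 hours

k = ln 2 / 39.3 = 0.01764 h⁻¹
C(t) = C₀ e^(−kt)  ⇒  t = ln(C₀/C) / k
t = ln(132/13.6) / 0.01764 = 2.273 / 0.01764 ≈ 129 hours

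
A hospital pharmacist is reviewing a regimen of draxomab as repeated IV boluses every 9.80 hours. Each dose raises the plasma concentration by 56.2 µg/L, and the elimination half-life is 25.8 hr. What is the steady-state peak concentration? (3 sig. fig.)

k = ln 2 / 25.8 = 0.02687 hr⁻¹
Fraction remaining after one interval: e^(−kτ) = e^(−0.02687 × 9.80) = 0.7685
R = 1 / (1 − 0.7685) = 4.320
Css,max = 56.2 × 4.320 ≈ 243 µg/L

243 µg/L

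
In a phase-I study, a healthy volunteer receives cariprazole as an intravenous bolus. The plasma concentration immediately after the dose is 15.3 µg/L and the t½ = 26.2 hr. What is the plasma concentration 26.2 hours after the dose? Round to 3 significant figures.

k = ln 2 / 26.2 = 0.02646 hr⁻¹
26.2 hr is 1.000 half-lives, so C = 15.3 × (1/2)^1.000 = 15.3 × 0.5000 ≈ 7.65 µg/L

7.65 µg/L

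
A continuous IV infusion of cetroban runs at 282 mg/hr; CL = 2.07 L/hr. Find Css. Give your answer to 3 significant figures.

Css = infusion rate / CL = 282 / 2.07 ≈ 136 µg/mL

136 µg/mL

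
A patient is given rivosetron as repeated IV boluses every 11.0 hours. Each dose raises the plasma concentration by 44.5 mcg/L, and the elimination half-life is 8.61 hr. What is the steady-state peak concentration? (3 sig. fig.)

75.7 mcg/L

k = ln 2 / 8.61 = 0.08050 hr⁻¹
Fraction remaining after one interval: e^(−kτ) = e^(−0.08050 × 11.0) = 0.4125
R = 1 / (1 − 0.4125) = 1.702
Css,max = 44.5 × 1.702 ≈ 75.7 mcg/L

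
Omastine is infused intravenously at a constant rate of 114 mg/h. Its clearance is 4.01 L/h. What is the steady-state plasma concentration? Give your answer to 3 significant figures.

Css = infusion rate / CL = 114 / 4.01 ≈ 28.4 µg/mL

28.4 µg/mL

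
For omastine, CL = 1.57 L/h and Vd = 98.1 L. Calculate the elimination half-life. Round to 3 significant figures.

k = CL / V = 1.57 / 98.1 = 0.01600 h⁻¹
t½ = ln 2 / k = ln 2 / 0.01600 ≈ 43.3 hours

43.3 hours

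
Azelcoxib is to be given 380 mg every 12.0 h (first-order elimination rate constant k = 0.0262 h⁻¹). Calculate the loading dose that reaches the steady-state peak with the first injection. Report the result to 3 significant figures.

1410 mg

Accumulation ratio R = 1 / (1 − e^(−kτ)) = 1 / (1 − e^(−0.02620×12.0)) = 1 / (1 − 0.7302) = 3.707
Loading dose = maintenance dose × R = 380 × 3.707 ≈ 1410 mg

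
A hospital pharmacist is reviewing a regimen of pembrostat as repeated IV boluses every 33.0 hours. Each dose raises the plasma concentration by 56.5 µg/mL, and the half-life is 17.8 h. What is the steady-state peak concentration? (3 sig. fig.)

k = ln 2 / 17.8 = 0.03894 h⁻¹
Fraction remaining after one interval: e^(−kτ) = e^(−0.03894 × 33.0) = 0.2766
R = 1 / (1 − 0.2766) = 1.382
Css,max = 56.5 × 1.382 ≈ 78.1 µg/mL

78.1 µg/mL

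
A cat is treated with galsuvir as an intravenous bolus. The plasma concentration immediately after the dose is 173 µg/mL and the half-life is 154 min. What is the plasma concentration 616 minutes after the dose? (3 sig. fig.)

k = ln 2 / 154 = 0.004501 min⁻¹
C(t) = C₀ e^(−kt) = 173 × e^(−0.004501 × 616) = 173 × e^(−2.773) = 173 × 0.06250 ≈ 10.8 µg/mL

10.8 µg/mL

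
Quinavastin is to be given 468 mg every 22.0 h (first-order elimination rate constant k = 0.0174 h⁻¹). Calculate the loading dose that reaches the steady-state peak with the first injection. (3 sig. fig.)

1470 mg

Accumulation ratio R = 1 / (1 − e^(−kτ)) = 1 / (1 − e^(−0.01740×22.0)) = 1 / (1 − 0.6819) = 3.144
Loading dose = maintenance dose × R = 468 × 3.144 ≈ 1470 mg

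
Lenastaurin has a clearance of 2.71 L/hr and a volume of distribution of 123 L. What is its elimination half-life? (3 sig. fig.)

k = CL / V = 2.71 / 123 = 0.02203 hr⁻¹
t½ = ln 2 / k = ln 2 / 0.02203 ≈ 31.5 hours

31.5 hours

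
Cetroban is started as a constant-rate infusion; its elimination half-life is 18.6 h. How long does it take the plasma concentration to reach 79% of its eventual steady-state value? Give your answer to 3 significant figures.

41.9 hours

k = ln 2 / 18.6 = 0.03727 h⁻¹
f = 1 − e^(−kt)  ⇒  t = −ln(1 − f) / k
t = −ln(1 − 0.79) / 0.03727 = 1.561 / 0.03727 ≈ 41.9 hours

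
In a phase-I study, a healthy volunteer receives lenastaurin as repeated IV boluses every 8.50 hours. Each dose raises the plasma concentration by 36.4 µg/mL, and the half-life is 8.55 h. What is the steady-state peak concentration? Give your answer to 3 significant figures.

73.1 µg/mL

k = ln 2 / 8.55 = 0.08107 h⁻¹
Fraction remaining after one interval: e^(−kτ) = e^(−0.08107 × 8.50) = 0.5020
R = 1 / (1 − 0.5020) = 2.008
Css,max = 36.4 × 2.008 ≈ 73.1 µg/mL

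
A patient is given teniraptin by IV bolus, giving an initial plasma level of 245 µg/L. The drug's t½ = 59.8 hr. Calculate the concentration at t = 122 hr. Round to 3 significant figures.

59.6 µg/L

k = ln 2 / 59.8 = 0.01159 hr⁻¹
122 hr is 2.040 half-lives, so C = 245 × (1/2)^2.040 = 245 × 0.2431 ≈ 59.6 µg/L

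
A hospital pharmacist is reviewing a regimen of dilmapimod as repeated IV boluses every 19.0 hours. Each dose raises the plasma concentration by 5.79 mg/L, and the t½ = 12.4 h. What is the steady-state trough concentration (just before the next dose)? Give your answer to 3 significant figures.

k = ln 2 / 12.4 = 0.05590 h⁻¹
Fraction remaining after one interval: e^(−kτ) = e^(−0.05590 × 19.0) = 0.3457
R = 1 / (1 − 0.3457) = 1.528
Css,max = 5.79 × 1.528 = 8.850 mg/L
Css,min = Css,max × e^(−kτ) = 8.850 × 0.3457 ≈ 3.06 mg/L

3.06 mg/L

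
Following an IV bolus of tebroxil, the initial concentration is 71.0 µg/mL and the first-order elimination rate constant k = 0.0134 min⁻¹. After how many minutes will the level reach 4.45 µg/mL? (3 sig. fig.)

207 minutes

C(t) = C₀ e^(−kt)  ⇒  t = ln(C₀/C) / k
t = ln(71.0/4.45) / 0.01340 = 2.770 / 0.01340 ≈ 207 minutes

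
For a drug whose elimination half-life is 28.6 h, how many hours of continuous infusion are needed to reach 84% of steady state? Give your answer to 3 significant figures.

75.6 hours

k = ln 2 / 28.6 = 0.02424 h⁻¹
f = 1 − e^(−kt)  ⇒  t = −ln(1 − f) / k
t = −ln(1 − 0.84) / 0.02424 = 1.833 / 0.02424 ≈ 75.6 hours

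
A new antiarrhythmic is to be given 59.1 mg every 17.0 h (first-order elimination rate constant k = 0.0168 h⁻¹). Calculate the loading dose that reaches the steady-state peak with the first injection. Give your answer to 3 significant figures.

238 mg

Accumulation ratio R = 1 / (1 − e^(−kτ)) = 1 / (1 − e^(−0.01680×17.0)) = 1 / (1 − 0.7516) = 4.025
Loading dose = maintenance dose × R = 59.1 × 4.025 ≈ 238 mg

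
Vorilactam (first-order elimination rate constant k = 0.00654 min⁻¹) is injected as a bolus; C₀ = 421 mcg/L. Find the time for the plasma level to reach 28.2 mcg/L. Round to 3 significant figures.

C(t) = C₀ e^(−kt)  ⇒  t = ln(C₀/C) / k
t = ln(421/28.2) / 0.006540 = 2.703 / 0.006540 ≈ 413 minutes

413 minutes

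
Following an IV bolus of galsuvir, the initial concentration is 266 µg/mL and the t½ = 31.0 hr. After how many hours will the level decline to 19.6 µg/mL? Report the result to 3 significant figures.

k = ln 2 / 31.0 = 0.02236 hr⁻¹
C(t) = C₀ e^(−kt)  ⇒  t = ln(C₀/C) / k
t = ln(266/19.6) / 0.02236 = 2.608 / 0.02236 ≈ 117 hours

117 hours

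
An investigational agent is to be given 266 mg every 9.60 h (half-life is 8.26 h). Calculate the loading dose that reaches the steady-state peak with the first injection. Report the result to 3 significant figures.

k = ln 2 / 8.26 = 0.08392 h⁻¹
Accumulation ratio R = 1 / (1 − e^(−kτ)) = 1 / (1 − e^(−0.08392×9.60)) = 1 / (1 − 0.4468) = 1.808
Loading dose = maintenance dose × R = 266 × 1.808 ≈ 481 mg

481 mg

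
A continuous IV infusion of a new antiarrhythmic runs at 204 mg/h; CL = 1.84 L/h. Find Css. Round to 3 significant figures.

Css = infusion rate / CL = 204 / 1.84 ≈ 111 mg/L

111 mg/L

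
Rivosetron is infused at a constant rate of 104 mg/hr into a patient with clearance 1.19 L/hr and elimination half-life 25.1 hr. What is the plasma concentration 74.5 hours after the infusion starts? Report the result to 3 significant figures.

Css = rate / CL = 104 / 1.19 = 87.39 mg/L
k = ln 2 / 25.1 = 0.02762 hr⁻¹
C(t) = Css (1 − e^(−kt)) = 87.39 × (1 − e^(−2.057)) = 87.39 × 0.8722 ≈ 76.2 mg/L

76.2 mg/L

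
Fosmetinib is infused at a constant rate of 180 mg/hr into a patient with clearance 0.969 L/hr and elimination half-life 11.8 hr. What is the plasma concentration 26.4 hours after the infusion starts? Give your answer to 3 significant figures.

146 mg/L

Css = rate / CL = 180 / 0.969 = 185.8 mg/L
k = ln 2 / 11.8 = 0.05874 hr⁻¹
C(t) = Css (1 − e^(−kt)) = 185.8 × (1 − e^(−1.551)) = 185.8 × 0.7879 ≈ 146 mg/L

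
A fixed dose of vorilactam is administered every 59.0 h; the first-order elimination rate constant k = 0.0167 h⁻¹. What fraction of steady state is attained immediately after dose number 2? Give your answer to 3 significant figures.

0.861

f_n = 1 − e^(−nkτ) = 1 − e^(−2 × 0.01670 × 59.0) = 1 − e^(−1.971) = 1 − 0.1394 ≈ 0.861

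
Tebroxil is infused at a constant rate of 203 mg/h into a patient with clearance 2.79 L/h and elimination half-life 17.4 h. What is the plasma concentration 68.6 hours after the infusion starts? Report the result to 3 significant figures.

68.0 µg/mL

Css = rate / CL = 203 / 2.79 = 72.76 µg/mL
k = ln 2 / 17.4 = 0.03984 h⁻¹
C(t) = Css (1 − e^(−kt)) = 72.76 × (1 − e^(−2.733)) = 72.76 × 0.9350 ≈ 68.0 µg/mL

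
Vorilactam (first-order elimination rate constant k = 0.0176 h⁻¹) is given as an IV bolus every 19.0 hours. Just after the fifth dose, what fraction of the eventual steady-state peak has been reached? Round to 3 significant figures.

0.812

f_n = 1 − e^(−nkτ) = 1 − e^(−5 × 0.01760 × 19.0) = 1 − e^(−1.672) = 1 − 0.1879 ≈ 0.812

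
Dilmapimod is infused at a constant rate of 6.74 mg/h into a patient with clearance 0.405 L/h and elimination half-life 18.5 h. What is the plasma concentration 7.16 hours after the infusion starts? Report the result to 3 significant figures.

3.92 mg/L

Css = rate / CL = 6.74 / 0.405 = 16.64 mg/L
k = ln 2 / 18.5 = 0.03747 h⁻¹
C(t) = Css (1 − e^(−kt)) = 16.64 × (1 − e^(−0.2683)) = 16.64 × 0.2353 ≈ 3.92 mg/L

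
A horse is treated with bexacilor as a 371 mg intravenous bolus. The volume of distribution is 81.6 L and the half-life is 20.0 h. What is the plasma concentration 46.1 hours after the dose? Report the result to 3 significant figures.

C₀ = dose / V = 371 / 81.6 = 4.547 mg/L
k = ln 2 / 20.0 = 0.03466 h⁻¹
C(t) = C₀ e^(−kt) = 4.547 × e^(−0.03466 × 46.1) = 4.547 × e^(−1.598) = 4.547 × 0.2024 ≈ 0.920 mg/L

0.920 mg/L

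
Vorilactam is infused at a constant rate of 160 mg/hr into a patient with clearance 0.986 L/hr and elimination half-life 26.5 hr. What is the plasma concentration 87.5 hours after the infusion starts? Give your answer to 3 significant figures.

146 µg/mL

Css = rate / CL = 160 / 0.986 = 162.3 µg/mL
k = ln 2 / 26.5 = 0.02616 hr⁻¹
C(t) = Css (1 − e^(−kt)) = 162.3 × (1 − e^(−2.289)) = 162.3 × 0.8986 ≈ 146 µg/mL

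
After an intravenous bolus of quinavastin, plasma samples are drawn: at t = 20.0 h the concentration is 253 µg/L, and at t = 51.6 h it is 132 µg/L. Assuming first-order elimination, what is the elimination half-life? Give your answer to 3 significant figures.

33.7 hours

k = ln(C₁/C₂) / (t₂ − t₁) = ln(253/132) / (51.6 − 20.0)
  = 0.6506 / 31.60 = 0.02059 h⁻¹
t½ = ln 2 / k = ln 2 / 0.02059 ≈ 33.7 hours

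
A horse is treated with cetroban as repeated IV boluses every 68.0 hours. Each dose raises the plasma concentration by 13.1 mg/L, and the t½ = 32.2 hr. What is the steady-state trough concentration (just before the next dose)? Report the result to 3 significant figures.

3.94 mg/L

k = ln 2 / 32.2 = 0.02153 hr⁻¹
Fraction remaining after one interval: e^(−kτ) = e^(−0.02153 × 68.0) = 0.2314
R = 1 / (1 − 0.2314) = 1.301
Css,max = 13.1 × 1.301 = 17.04 mg/L
Css,min = Css,max × e^(−kτ) = 17.04 × 0.2314 ≈ 3.94 mg/L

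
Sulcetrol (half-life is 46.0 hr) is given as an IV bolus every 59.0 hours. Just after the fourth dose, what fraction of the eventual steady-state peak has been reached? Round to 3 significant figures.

k = ln 2 / 46.0 = 0.01507 hr⁻¹
f_n = 1 − e^(−nkτ) = 1 − e^(−4 × 0.01507 × 59.0) = 1 − e^(−3.556) = 1 − 0.02855 ≈ 0.971

0.971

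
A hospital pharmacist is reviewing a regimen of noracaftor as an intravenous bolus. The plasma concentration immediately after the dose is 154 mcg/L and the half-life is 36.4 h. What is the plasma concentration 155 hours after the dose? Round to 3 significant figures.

k = ln 2 / 36.4 = 0.01904 h⁻¹
C(t) = C₀ e^(−kt) = 154 × e^(−0.01904 × 155) = 154 × e^(−2.952) = 154 × 0.05226 ≈ 8.05 mcg/L

8.05 mcg/L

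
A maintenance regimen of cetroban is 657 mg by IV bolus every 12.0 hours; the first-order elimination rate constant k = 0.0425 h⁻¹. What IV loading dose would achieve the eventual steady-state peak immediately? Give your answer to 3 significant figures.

1640 mg

Accumulation ratio R = 1 / (1 − e^(−kτ)) = 1 / (1 − e^(−0.04250×12.0)) = 1 / (1 − 0.6005) = 2.503
Loading dose = maintenance dose × R = 657 × 2.503 ≈ 1640 mg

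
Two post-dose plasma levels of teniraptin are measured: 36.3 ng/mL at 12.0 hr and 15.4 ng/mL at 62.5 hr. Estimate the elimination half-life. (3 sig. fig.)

k = ln(C₁/C₂) / (t₂ − t₁) = ln(36.3/15.4) / (62.5 − 12.0)
  = 0.8575 / 50.50 = 0.01698 hr⁻¹
t½ = ln 2 / k = ln 2 / 0.01698 ≈ 40.8 hours

40.8 hours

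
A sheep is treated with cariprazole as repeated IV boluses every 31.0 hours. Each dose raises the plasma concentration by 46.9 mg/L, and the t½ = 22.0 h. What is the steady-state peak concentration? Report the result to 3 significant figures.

75.2 mg/L

k = ln 2 / 22.0 = 0.03151 h⁻¹
Fraction remaining after one interval: e^(−kτ) = e^(−0.03151 × 31.0) = 0.3765
R = 1 / (1 − 0.3765) = 1.604
Css,max = 46.9 × 1.604 ≈ 75.2 mg/L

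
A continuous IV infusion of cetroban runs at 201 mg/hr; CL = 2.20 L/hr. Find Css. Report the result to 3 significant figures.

91.4 mg/L

Css = infusion rate / CL = 201 / 2.20 ≈ 91.4 mg/L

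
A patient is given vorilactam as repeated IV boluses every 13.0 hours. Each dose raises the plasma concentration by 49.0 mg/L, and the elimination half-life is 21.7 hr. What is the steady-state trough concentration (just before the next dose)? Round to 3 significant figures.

95.2 mg/L

k = ln 2 / 21.7 = 0.03194 hr⁻¹
Fraction remaining after one interval: e^(−kτ) = e^(−0.03194 × 13.0) = 0.6602
R = 1 / (1 − 0.6602) = 2.943
Css,max = 49.0 × 2.943 = 144.2 mg/L
Css,min = Css,max × e^(−kτ) = 144.2 × 0.6602 ≈ 95.2 mg/L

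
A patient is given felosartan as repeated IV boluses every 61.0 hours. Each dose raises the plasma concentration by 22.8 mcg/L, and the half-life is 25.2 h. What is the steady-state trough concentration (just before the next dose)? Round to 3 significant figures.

5.24 mcg/L

k = ln 2 / 25.2 = 0.02751 h⁻¹
Fraction remaining after one interval: e^(−kτ) = e^(−0.02751 × 61.0) = 0.1868
R = 1 / (1 − 0.1868) = 1.230
Css,max = 22.8 × 1.230 = 28.04 mcg/L
Css,min = Css,max × e^(−kτ) = 28.04 × 0.1868 ≈ 5.24 mcg/L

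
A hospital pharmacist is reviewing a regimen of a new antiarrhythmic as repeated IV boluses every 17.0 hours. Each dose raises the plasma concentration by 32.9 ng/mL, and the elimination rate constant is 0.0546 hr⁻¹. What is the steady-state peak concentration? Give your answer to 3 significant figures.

Fraction remaining after one interval: e^(−kτ) = e^(−0.05460 × 17.0) = 0.3953
R = 1 / (1 − 0.3953) = 1.654
Css,max = 32.9 × 1.654 ≈ 54.4 ng/mL

54.4 ng/mL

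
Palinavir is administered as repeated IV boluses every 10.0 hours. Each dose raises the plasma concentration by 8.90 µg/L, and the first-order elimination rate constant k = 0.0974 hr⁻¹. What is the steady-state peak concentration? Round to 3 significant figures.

14.3 µg/L

Fraction remaining after one interval: e^(−kτ) = e^(−0.09740 × 10.0) = 0.3776
R = 1 / (1 − 0.3776) = 1.607
Css,max = 8.90 × 1.607 ≈ 14.3 µg/L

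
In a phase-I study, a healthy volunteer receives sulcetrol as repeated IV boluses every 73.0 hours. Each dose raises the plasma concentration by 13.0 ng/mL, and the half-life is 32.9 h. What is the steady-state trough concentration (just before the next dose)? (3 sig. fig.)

k = ln 2 / 32.9 = 0.02107 h⁻¹
Fraction remaining after one interval: e^(−kτ) = e^(−0.02107 × 73.0) = 0.2148
R = 1 / (1 − 0.2148) = 1.274
Css,max = 13.0 × 1.274 = 16.56 ng/mL
Css,min = Css,max × e^(−kτ) = 16.56 × 0.2148 ≈ 3.56 ng/mL

3.56 ng/mL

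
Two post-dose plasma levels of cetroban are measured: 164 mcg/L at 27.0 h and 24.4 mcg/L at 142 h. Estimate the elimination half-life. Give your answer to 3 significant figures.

k = ln(C₁/C₂) / (t₂ − t₁) = ln(164/24.4) / (142 − 27.0)
  = 1.905 / 115.0 = 0.01657 h⁻¹
t½ = ln 2 / k = ln 2 / 0.01657 ≈ 41.8 hours

41.8 hours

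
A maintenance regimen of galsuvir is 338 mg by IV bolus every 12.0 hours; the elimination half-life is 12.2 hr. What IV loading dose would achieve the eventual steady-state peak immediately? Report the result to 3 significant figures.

k = ln 2 / 12.2 = 0.05682 hr⁻¹
Accumulation ratio R = 1 / (1 − e^(−kτ)) = 1 / (1 − e^(−0.05682×12.0)) = 1 / (1 − 0.5057) = 2.023
Loading dose = maintenance dose × R = 338 × 2.023 ≈ 684 mg

684 mg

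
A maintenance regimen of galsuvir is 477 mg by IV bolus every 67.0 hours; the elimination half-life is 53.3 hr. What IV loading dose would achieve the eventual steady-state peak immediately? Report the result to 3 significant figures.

820 mg

k = ln 2 / 53.3 = 0.01300 hr⁻¹
Accumulation ratio R = 1 / (1 − e^(−kτ)) = 1 / (1 − e^(−0.01300×67.0)) = 1 / (1 − 0.4184) = 1.719
Loading dose = maintenance dose × R = 477 × 1.719 ≈ 820 mg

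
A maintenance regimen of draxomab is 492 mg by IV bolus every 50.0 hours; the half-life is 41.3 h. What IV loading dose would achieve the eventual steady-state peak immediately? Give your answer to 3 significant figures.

k = ln 2 / 41.3 = 0.01678 h⁻¹
Accumulation ratio R = 1 / (1 − e^(−kτ)) = 1 / (1 − e^(−0.01678×50.0)) = 1 / (1 − 0.4321) = 1.761
Loading dose = maintenance dose × R = 492 × 1.761 ≈ 866 mg

866 mg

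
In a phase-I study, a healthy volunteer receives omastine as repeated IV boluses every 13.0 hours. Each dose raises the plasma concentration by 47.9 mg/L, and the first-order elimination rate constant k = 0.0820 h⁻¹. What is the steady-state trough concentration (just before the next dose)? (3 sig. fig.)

25.2 mg/L

Fraction remaining after one interval: e^(−kτ) = e^(−0.08200 × 13.0) = 0.3444
R = 1 / (1 − 0.3444) = 1.525
Css,max = 47.9 × 1.525 = 73.06 mg/L
Css,min = Css,max × e^(−kτ) = 73.06 × 0.3444 ≈ 25.2 mg/L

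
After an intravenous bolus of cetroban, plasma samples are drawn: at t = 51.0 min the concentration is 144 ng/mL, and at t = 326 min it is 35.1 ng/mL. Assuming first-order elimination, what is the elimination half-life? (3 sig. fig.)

k = ln(C₁/C₂) / (t₂ − t₁) = ln(144/35.1) / (326 − 51.0)
  = 1.412 / 275.0 = 0.005133 min⁻¹
t½ = ln 2 / k = ln 2 / 0.005133 ≈ 135 minutes

135 minutes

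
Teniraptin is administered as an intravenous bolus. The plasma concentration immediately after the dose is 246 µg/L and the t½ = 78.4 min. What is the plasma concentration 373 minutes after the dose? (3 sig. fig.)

9.09 µg/L

k = ln 2 / 78.4 = 0.008841 min⁻¹
373 min is 4.758 half-lives, so C = 246 × (1/2)^4.758 = 246 × 0.03697 ≈ 9.09 µg/L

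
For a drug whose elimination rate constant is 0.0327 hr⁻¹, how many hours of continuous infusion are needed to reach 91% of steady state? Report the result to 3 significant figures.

73.6 hours

f = 1 − e^(−kt)  ⇒  t = −ln(1 − f) / k
t = −ln(1 − 0.91) / 0.03270 = 2.408 / 0.03270 ≈ 73.6 hours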